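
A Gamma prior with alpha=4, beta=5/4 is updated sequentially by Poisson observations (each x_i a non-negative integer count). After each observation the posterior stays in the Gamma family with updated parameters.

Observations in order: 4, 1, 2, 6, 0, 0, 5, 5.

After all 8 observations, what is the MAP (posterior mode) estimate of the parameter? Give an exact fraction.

104/37

obs 1: x=4 → posterior Gamma(8, 9/4)
obs 2: x=1 → posterior Gamma(9, 13/4)
obs 3: x=2 → posterior Gamma(11, 17/4)
obs 4: x=6 → posterior Gamma(17, 21/4)
obs 5: x=0 → posterior Gamma(17, 25/4)
obs 6: x=0 → posterior Gamma(17, 29/4)
obs 7: x=5 → posterior Gamma(22, 33/4)
obs 8: x=5 → posterior Gamma(27, 37/4)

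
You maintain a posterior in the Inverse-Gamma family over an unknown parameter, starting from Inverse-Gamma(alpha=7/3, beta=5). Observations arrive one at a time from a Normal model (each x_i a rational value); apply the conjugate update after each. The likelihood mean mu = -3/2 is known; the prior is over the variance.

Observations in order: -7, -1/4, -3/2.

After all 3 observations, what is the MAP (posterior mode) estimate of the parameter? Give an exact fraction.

2007/464

obs 1: x=-7 → posterior Inverse-Gamma(17/6, 161/8)
obs 2: x=-1/4 → posterior Inverse-Gamma(10/3, 669/32)
obs 3: x=-3/2 → posterior Inverse-Gamma(23/6, 669/32)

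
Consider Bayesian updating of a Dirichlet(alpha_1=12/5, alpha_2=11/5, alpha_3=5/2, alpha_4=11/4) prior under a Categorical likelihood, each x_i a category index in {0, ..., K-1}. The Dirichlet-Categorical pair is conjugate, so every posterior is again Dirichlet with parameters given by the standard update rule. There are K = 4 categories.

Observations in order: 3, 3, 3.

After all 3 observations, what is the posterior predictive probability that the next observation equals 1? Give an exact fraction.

44/257

obs 1: x=3 → posterior Dirichlet(12/5, 11/5, 5/2, 15/4)
obs 2: x=3 → posterior Dirichlet(12/5, 11/5, 5/2, 19/4)
obs 3: x=3 → posterior Dirichlet(12/5, 11/5, 5/2, 23/4)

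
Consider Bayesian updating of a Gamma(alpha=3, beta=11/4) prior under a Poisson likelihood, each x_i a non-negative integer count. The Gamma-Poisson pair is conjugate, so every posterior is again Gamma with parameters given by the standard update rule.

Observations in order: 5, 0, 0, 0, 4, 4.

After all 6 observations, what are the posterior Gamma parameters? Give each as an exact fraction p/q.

alpha=16, beta=35/4

obs 1: x=5 → posterior Gamma(8, 15/4)
obs 2: x=0 → posterior Gamma(8, 19/4)
obs 3: x=0 → posterior Gamma(8, 23/4)
obs 4: x=0 → posterior Gamma(8, 27/4)
obs 5: x=4 → posterior Gamma(12, 31/4)
obs 6: x=4 → posterior Gamma(16, 35/4)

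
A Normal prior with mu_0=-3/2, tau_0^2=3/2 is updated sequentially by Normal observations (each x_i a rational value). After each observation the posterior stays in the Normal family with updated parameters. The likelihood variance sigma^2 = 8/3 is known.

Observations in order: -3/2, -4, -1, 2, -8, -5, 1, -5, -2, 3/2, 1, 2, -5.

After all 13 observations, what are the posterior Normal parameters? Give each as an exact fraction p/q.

mu_0=-240/133, tau_0^2=24/133

obs 1: x=-3/2 → posterior Normal(-3/2, 24/25)
obs 2: x=-4 → posterior Normal(-147/68, 12/17)
obs 3: x=-1 → posterior Normal(-165/86, 24/43)
obs 4: x=2 → posterior Normal(-129/104, 6/13)
obs 5: x=-8 → posterior Normal(-273/122, 24/61)
obs 6: x=-5 → posterior Normal(-363/140, 12/35)
obs 7: x=1 → posterior Normal(-345/158, 24/79)
obs 8: x=-5 → posterior Normal(-435/176, 3/11)
obs 9: x=-2 → posterior Normal(-471/194, 24/97)
obs 10: x=3/2 → posterior Normal(-111/53, 12/53)
obs 11: x=1 → posterior Normal(-213/115, 24/115)
obs 12: x=2 → posterior Normal(-195/124, 6/31)
obs 13: x=-5 → posterior Normal(-240/133, 24/133)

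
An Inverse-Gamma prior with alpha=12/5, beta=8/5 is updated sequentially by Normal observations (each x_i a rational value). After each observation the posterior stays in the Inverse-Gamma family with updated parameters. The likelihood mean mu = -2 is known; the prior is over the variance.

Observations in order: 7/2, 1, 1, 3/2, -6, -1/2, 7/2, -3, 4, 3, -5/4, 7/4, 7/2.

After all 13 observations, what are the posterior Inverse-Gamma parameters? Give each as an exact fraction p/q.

obs 1: x=7/2 → posterior Inverse-Gamma(29/10, 669/40)
obs 2: x=1 → posterior Inverse-Gamma(17/5, 849/40)
obs 3: x=1 → posterior Inverse-Gamma(39/10, 1029/40)
obs 4: x=3/2 → posterior Inverse-Gamma(22/5, 637/20)
obs 5: x=-6 → posterior Inverse-Gamma(49/10, 797/20)
obs 6: x=-1/2 → posterior Inverse-Gamma(27/5, 1639/40)
obs 7: x=7/2 → posterior Inverse-Gamma(59/10, 561/10)
obs 8: x=-3 → posterior Inverse-Gamma(32/5, 283/5)
obs 9: x=4 → posterior Inverse-Gamma(69/10, 373/5)
obs 10: x=3 → posterior Inverse-Gamma(37/5, 871/10)
obs 11: x=-5/4 → posterior Inverse-Gamma(79/10, 13981/160)
obs 12: x=7/4 → posterior Inverse-Gamma(42/5, 7553/80)
obs 13: x=7/2 → posterior Inverse-Gamma(89/10, 8763/80)

alpha=89/10, beta=8763/80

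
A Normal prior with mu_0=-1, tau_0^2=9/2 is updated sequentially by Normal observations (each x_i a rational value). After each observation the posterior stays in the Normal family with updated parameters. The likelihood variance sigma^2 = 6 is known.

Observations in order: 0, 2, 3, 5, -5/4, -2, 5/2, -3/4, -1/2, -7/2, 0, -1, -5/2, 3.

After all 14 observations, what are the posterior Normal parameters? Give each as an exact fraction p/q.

mu_0=4/23, tau_0^2=9/23

obs 1: x=0 → posterior Normal(-4/7, 18/7)
obs 2: x=2 → posterior Normal(1/5, 9/5)
obs 3: x=3 → posterior Normal(11/13, 18/13)
obs 4: x=5 → posterior Normal(13/8, 9/8)
obs 5: x=-5/4 → posterior Normal(89/76, 18/19)
obs 6: x=-2 → posterior Normal(65/88, 9/11)
obs 7: x=5/2 → posterior Normal(19/20, 18/25)
obs 8: x=-3/4 → posterior Normal(43/56, 9/14)
obs 9: x=-1/2 → posterior Normal(20/31, 18/31)
obs 10: x=-7/2 → posterior Normal(19/68, 9/17)
obs 11: x=0 → posterior Normal(19/74, 18/37)
obs 12: x=-1 → posterior Normal(13/80, 9/20)
obs 13: x=-5/2 → posterior Normal(-1/43, 18/43)
obs 14: x=3 → posterior Normal(4/23, 9/23)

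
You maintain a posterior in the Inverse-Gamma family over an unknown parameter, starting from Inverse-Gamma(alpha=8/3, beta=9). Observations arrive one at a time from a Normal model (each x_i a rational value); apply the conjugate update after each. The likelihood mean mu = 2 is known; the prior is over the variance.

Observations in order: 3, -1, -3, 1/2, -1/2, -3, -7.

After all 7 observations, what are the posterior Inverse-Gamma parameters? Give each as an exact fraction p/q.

obs 1: x=3 → posterior Inverse-Gamma(19/6, 19/2)
obs 2: x=-1 → posterior Inverse-Gamma(11/3, 14)
obs 3: x=-3 → posterior Inverse-Gamma(25/6, 53/2)
obs 4: x=1/2 → posterior Inverse-Gamma(14/3, 221/8)
obs 5: x=-1/2 → posterior Inverse-Gamma(31/6, 123/4)
obs 6: x=-3 → posterior Inverse-Gamma(17/3, 173/4)
obs 7: x=-7 → posterior Inverse-Gamma(37/6, 335/4)

alpha=37/6, beta=335/4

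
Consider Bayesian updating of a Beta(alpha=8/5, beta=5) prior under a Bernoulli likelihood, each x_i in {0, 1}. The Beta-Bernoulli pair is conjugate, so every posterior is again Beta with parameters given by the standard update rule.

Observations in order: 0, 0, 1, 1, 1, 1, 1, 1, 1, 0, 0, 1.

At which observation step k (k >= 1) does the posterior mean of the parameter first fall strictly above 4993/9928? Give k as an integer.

k = 8

obs 1: x=0 → posterior Beta(8/5, 6)
obs 2: x=0 → posterior Beta(8/5, 7)
obs 3: x=1 → posterior Beta(13/5, 7)
obs 4: x=1 → posterior Beta(18/5, 7)
obs 5: x=1 → posterior Beta(23/5, 7)
obs 6: x=1 → posterior Beta(28/5, 7)
obs 7: x=1 → posterior Beta(33/5, 7)
obs 8: x=1 → posterior Beta(38/5, 7)
obs 9: x=1 → posterior Beta(43/5, 7)
obs 10: x=0 → posterior Beta(43/5, 8)
obs 11: x=0 → posterior Beta(43/5, 9)
obs 12: x=1 → posterior Beta(48/5, 9)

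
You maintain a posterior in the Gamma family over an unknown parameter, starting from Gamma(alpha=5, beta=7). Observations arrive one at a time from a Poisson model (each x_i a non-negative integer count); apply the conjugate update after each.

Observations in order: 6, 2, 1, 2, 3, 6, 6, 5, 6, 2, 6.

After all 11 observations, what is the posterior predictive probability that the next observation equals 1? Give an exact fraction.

29013175129047703841708839218951690798726504215607974026228531200/164601446942513134106236725812829032045114121982009343319734091019

obs 1: x=6 → posterior Gamma(11, 8)
obs 2: x=2 → posterior Gamma(13, 9)
obs 3: x=1 → posterior Gamma(14, 10)
obs 4: x=2 → posterior Gamma(16, 11)
obs 5: x=3 → posterior Gamma(19, 12)
obs 6: x=6 → posterior Gamma(25, 13)
obs 7: x=6 → posterior Gamma(31, 14)
obs 8: x=5 → posterior Gamma(36, 15)
obs 9: x=6 → posterior Gamma(42, 16)
obs 10: x=2 → posterior Gamma(44, 17)
obs 11: x=6 → posterior Gamma(50, 18)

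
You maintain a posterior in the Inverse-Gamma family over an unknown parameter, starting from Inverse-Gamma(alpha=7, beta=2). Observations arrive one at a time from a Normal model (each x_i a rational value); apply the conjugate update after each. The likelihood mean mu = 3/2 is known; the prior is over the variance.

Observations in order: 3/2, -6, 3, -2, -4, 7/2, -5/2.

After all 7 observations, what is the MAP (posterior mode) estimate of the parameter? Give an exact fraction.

obs 1: x=3/2 → posterior Inverse-Gamma(15/2, 2)
obs 2: x=-6 → posterior Inverse-Gamma(8, 241/8)
obs 3: x=3 → posterior Inverse-Gamma(17/2, 125/4)
obs 4: x=-2 → posterior Inverse-Gamma(9, 299/8)
obs 5: x=-4 → posterior Inverse-Gamma(19/2, 105/2)
obs 6: x=7/2 → posterior Inverse-Gamma(10, 109/2)
obs 7: x=-5/2 → posterior Inverse-Gamma(21/2, 125/2)

125/23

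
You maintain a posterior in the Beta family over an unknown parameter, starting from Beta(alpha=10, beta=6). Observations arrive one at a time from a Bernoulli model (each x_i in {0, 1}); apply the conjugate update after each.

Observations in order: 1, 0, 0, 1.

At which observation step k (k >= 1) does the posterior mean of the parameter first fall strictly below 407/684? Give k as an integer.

k = 3

obs 1: x=1 → posterior Beta(11, 6)
obs 2: x=0 → posterior Beta(11, 7)
obs 3: x=0 → posterior Beta(11, 8)
obs 4: x=1 → posterior Beta(12, 8)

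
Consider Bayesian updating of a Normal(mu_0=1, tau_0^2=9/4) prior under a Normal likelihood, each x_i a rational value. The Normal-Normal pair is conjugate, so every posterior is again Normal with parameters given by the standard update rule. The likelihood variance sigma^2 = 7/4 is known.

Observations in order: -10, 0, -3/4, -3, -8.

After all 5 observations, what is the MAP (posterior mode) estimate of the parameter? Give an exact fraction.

-755/208

obs 1: x=-10 → posterior Normal(-83/16, 63/64)
obs 2: x=0 → posterior Normal(-83/25, 63/100)
obs 3: x=-3/4 → posterior Normal(-359/136, 63/136)
obs 4: x=-3 → posterior Normal(-467/172, 63/172)
obs 5: x=-8 → posterior Normal(-755/208, 63/208)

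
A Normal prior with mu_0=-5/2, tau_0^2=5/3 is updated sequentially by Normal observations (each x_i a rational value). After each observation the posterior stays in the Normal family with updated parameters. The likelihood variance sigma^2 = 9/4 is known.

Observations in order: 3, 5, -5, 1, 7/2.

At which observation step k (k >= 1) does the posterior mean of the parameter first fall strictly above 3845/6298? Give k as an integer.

k = 2

obs 1: x=3 → posterior Normal(-15/94, 45/47)
obs 2: x=5 → posterior Normal(185/134, 45/67)
obs 3: x=-5 → posterior Normal(-5/58, 15/29)
obs 4: x=1 → posterior Normal(25/214, 45/107)
obs 5: x=7/2 → posterior Normal(165/254, 45/127)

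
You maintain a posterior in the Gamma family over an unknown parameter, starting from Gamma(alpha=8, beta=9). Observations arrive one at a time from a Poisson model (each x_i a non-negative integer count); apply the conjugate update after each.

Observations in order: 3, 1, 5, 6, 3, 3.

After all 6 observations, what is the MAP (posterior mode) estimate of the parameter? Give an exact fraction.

obs 1: x=3 → posterior Gamma(11, 10)
obs 2: x=1 → posterior Gamma(12, 11)
obs 3: x=5 → posterior Gamma(17, 12)
obs 4: x=6 → posterior Gamma(23, 13)
obs 5: x=3 → posterior Gamma(26, 14)
obs 6: x=3 → posterior Gamma(29, 15)

28/15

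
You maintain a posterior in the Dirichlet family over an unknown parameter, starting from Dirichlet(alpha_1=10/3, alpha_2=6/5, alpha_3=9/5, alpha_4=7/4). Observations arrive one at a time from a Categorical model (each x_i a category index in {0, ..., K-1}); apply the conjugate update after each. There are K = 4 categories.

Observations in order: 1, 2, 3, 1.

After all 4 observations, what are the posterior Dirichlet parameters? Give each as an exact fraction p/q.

obs 1: x=1 → posterior Dirichlet(10/3, 11/5, 9/5, 7/4)
obs 2: x=2 → posterior Dirichlet(10/3, 11/5, 14/5, 7/4)
obs 3: x=3 → posterior Dirichlet(10/3, 11/5, 14/5, 11/4)
obs 4: x=1 → posterior Dirichlet(10/3, 16/5, 14/5, 11/4)

alpha_1=10/3, alpha_2=16/5, alpha_3=14/5, alpha_4=11/4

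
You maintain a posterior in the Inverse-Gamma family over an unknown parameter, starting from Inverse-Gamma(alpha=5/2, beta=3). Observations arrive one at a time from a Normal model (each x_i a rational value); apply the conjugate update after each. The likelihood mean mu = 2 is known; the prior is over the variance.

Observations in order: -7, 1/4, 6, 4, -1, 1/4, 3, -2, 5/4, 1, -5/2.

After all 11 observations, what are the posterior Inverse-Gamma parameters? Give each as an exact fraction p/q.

alpha=8, beta=2575/32

obs 1: x=-7 → posterior Inverse-Gamma(3, 87/2)
obs 2: x=1/4 → posterior Inverse-Gamma(7/2, 1441/32)
obs 3: x=6 → posterior Inverse-Gamma(4, 1697/32)
obs 4: x=4 → posterior Inverse-Gamma(9/2, 1761/32)
obs 5: x=-1 → posterior Inverse-Gamma(5, 1905/32)
obs 6: x=1/4 → posterior Inverse-Gamma(11/2, 977/16)
obs 7: x=3 → posterior Inverse-Gamma(6, 985/16)
obs 8: x=-2 → posterior Inverse-Gamma(13/2, 1113/16)
obs 9: x=5/4 → posterior Inverse-Gamma(7, 2235/32)
obs 10: x=1 → posterior Inverse-Gamma(15/2, 2251/32)
obs 11: x=-5/2 → posterior Inverse-Gamma(8, 2575/32)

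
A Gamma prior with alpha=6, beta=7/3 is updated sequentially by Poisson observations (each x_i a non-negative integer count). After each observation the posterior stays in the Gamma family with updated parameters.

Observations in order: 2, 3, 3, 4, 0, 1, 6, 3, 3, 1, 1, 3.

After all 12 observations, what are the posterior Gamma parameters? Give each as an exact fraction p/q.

obs 1: x=2 → posterior Gamma(8, 10/3)
obs 2: x=3 → posterior Gamma(11, 13/3)
obs 3: x=3 → posterior Gamma(14, 16/3)
obs 4: x=4 → posterior Gamma(18, 19/3)
obs 5: x=0 → posterior Gamma(18, 22/3)
obs 6: x=1 → posterior Gamma(19, 25/3)
obs 7: x=6 → posterior Gamma(25, 28/3)
obs 8: x=3 → posterior Gamma(28, 31/3)
obs 9: x=3 → posterior Gamma(31, 34/3)
obs 10: x=1 → posterior Gamma(32, 37/3)
obs 11: x=1 → posterior Gamma(33, 40/3)
obs 12: x=3 → posterior Gamma(36, 43/3)

alpha=36, beta=43/3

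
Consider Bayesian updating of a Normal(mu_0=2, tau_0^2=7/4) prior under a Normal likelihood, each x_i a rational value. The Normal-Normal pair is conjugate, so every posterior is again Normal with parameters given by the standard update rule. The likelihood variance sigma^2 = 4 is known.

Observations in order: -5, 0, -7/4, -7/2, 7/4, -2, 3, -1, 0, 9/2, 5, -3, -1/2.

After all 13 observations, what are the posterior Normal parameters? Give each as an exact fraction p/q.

mu_0=29/214, tau_0^2=28/107

obs 1: x=-5 → posterior Normal(-3/23, 28/23)
obs 2: x=0 → posterior Normal(-1/10, 14/15)
obs 3: x=-7/4 → posterior Normal(-61/148, 28/37)
obs 4: x=-7/2 → posterior Normal(-159/176, 7/11)
obs 5: x=7/4 → posterior Normal(-55/102, 28/51)
obs 6: x=-2 → posterior Normal(-83/116, 14/29)
obs 7: x=3 → posterior Normal(-41/130, 28/65)
obs 8: x=-1 → posterior Normal(-55/144, 7/18)
obs 9: x=0 → posterior Normal(-55/158, 28/79)
obs 10: x=9/2 → posterior Normal(2/43, 14/43)
obs 11: x=5 → posterior Normal(13/31, 28/93)
obs 12: x=-3 → posterior Normal(9/50, 7/25)
obs 13: x=-1/2 → posterior Normal(29/214, 28/107)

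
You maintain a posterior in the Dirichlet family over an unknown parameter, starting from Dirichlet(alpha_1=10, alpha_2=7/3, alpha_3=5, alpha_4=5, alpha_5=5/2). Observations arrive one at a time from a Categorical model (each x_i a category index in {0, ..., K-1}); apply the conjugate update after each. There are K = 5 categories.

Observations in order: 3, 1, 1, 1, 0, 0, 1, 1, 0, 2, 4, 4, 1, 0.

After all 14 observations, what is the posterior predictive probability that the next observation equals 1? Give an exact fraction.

50/233

obs 1: x=3 → posterior Dirichlet(10, 7/3, 5, 6, 5/2)
obs 2: x=1 → posterior Dirichlet(10, 10/3, 5, 6, 5/2)
obs 3: x=1 → posterior Dirichlet(10, 13/3, 5, 6, 5/2)
obs 4: x=1 → posterior Dirichlet(10, 16/3, 5, 6, 5/2)
obs 5: x=0 → posterior Dirichlet(11, 16/3, 5, 6, 5/2)
obs 6: x=0 → posterior Dirichlet(12, 16/3, 5, 6, 5/2)
obs 7: x=1 → posterior Dirichlet(12, 19/3, 5, 6, 5/2)
obs 8: x=1 → posterior Dirichlet(12, 22/3, 5, 6, 5/2)
obs 9: x=0 → posterior Dirichlet(13, 22/3, 5, 6, 5/2)
obs 10: x=2 → posterior Dirichlet(13, 22/3, 6, 6, 5/2)
obs 11: x=4 → posterior Dirichlet(13, 22/3, 6, 6, 7/2)
obs 12: x=4 → posterior Dirichlet(13, 22/3, 6, 6, 9/2)
obs 13: x=1 → posterior Dirichlet(13, 25/3, 6, 6, 9/2)
obs 14: x=0 → posterior Dirichlet(14, 25/3, 6, 6, 9/2)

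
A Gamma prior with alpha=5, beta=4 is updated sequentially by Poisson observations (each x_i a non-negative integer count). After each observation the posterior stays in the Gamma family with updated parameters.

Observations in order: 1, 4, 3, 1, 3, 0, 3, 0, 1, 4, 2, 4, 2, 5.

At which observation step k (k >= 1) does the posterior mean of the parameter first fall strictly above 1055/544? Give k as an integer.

obs 1: x=1 → posterior Gamma(6, 5)
obs 2: x=4 → posterior Gamma(10, 6)
obs 3: x=3 → posterior Gamma(13, 7)
obs 4: x=1 → posterior Gamma(14, 8)
obs 5: x=3 → posterior Gamma(17, 9)
obs 6: x=0 → posterior Gamma(17, 10)
obs 7: x=3 → posterior Gamma(20, 11)
obs 8: x=0 → posterior Gamma(20, 12)
obs 9: x=1 → posterior Gamma(21, 13)
obs 10: x=4 → posterior Gamma(25, 14)
obs 11: x=2 → posterior Gamma(27, 15)
obs 12: x=4 → posterior Gamma(31, 16)
obs 13: x=2 → posterior Gamma(33, 17)
obs 14: x=5 → posterior Gamma(38, 18)

k = 13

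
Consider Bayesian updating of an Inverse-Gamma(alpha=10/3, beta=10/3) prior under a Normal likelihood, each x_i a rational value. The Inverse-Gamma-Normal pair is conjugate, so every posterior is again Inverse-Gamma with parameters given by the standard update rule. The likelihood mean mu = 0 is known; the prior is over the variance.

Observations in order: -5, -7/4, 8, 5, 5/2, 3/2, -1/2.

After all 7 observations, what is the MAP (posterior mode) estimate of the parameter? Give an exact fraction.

6359/752

obs 1: x=-5 → posterior Inverse-Gamma(23/6, 95/6)
obs 2: x=-7/4 → posterior Inverse-Gamma(13/3, 1667/96)
obs 3: x=8 → posterior Inverse-Gamma(29/6, 4739/96)
obs 4: x=5 → posterior Inverse-Gamma(16/3, 5939/96)
obs 5: x=5/2 → posterior Inverse-Gamma(35/6, 6239/96)
obs 6: x=3/2 → posterior Inverse-Gamma(19/3, 6347/96)
obs 7: x=-1/2 → posterior Inverse-Gamma(41/6, 6359/96)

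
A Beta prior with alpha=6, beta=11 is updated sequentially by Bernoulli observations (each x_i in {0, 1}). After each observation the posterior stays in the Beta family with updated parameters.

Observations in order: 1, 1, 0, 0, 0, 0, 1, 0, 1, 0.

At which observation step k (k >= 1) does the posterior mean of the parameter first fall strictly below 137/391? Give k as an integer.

k = 6

obs 1: x=1 → posterior Beta(7, 11)
obs 2: x=1 → posterior Beta(8, 11)
obs 3: x=0 → posterior Beta(8, 12)
obs 4: x=0 → posterior Beta(8, 13)
obs 5: x=0 → posterior Beta(8, 14)
obs 6: x=0 → posterior Beta(8, 15)
obs 7: x=1 → posterior Beta(9, 15)
obs 8: x=0 → posterior Beta(9, 16)
obs 9: x=1 → posterior Beta(10, 16)
obs 10: x=0 → posterior Beta(10, 17)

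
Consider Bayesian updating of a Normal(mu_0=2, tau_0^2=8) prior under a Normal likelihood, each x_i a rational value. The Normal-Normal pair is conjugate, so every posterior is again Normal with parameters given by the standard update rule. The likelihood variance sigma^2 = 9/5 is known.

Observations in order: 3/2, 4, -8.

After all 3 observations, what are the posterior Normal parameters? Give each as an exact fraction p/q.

mu_0=-82/129, tau_0^2=24/43

obs 1: x=3/2 → posterior Normal(78/49, 72/49)
obs 2: x=4 → posterior Normal(238/89, 72/89)
obs 3: x=-8 → posterior Normal(-82/129, 24/43)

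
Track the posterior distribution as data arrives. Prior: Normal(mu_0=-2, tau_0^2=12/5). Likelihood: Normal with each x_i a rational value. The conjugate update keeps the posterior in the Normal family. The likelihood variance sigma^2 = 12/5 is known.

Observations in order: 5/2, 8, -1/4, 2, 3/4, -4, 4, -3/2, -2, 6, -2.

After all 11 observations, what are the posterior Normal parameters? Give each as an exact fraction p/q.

mu_0=23/24, tau_0^2=1/5

obs 1: x=5/2 → posterior Normal(1/4, 6/5)
obs 2: x=8 → posterior Normal(17/6, 4/5)
obs 3: x=-1/4 → posterior Normal(33/16, 3/5)
obs 4: x=2 → posterior Normal(41/20, 12/25)
obs 5: x=3/4 → posterior Normal(11/6, 2/5)
obs 6: x=-4 → posterior Normal(1, 12/35)
obs 7: x=4 → posterior Normal(11/8, 3/10)
obs 8: x=-3/2 → posterior Normal(19/18, 4/15)
obs 9: x=-2 → posterior Normal(3/4, 6/25)
obs 10: x=6 → posterior Normal(27/22, 12/55)
obs 11: x=-2 → posterior Normal(23/24, 1/5)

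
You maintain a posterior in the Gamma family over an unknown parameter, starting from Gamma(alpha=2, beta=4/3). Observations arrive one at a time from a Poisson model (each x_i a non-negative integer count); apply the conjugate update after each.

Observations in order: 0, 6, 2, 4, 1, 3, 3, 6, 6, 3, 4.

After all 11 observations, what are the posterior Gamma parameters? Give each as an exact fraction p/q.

alpha=40, beta=37/3

obs 1: x=0 → posterior Gamma(2, 7/3)
obs 2: x=6 → posterior Gamma(8, 10/3)
obs 3: x=2 → posterior Gamma(10, 13/3)
obs 4: x=4 → posterior Gamma(14, 16/3)
obs 5: x=1 → posterior Gamma(15, 19/3)
obs 6: x=3 → posterior Gamma(18, 22/3)
obs 7: x=3 → posterior Gamma(21, 25/3)
obs 8: x=6 → posterior Gamma(27, 28/3)
obs 9: x=6 → posterior Gamma(33, 31/3)
obs 10: x=3 → posterior Gamma(36, 34/3)
obs 11: x=4 → posterior Gamma(40, 37/3)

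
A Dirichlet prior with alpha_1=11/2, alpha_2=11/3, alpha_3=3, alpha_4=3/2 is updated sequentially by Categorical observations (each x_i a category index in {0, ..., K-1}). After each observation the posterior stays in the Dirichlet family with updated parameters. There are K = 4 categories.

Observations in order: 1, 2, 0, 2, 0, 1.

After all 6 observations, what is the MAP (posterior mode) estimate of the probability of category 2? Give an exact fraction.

obs 1: x=1 → posterior Dirichlet(11/2, 14/3, 3, 3/2)
obs 2: x=2 → posterior Dirichlet(11/2, 14/3, 4, 3/2)
obs 3: x=0 → posterior Dirichlet(13/2, 14/3, 4, 3/2)
obs 4: x=2 → posterior Dirichlet(13/2, 14/3, 5, 3/2)
obs 5: x=0 → posterior Dirichlet(15/2, 14/3, 5, 3/2)
obs 6: x=1 → posterior Dirichlet(15/2, 17/3, 5, 3/2)

12/47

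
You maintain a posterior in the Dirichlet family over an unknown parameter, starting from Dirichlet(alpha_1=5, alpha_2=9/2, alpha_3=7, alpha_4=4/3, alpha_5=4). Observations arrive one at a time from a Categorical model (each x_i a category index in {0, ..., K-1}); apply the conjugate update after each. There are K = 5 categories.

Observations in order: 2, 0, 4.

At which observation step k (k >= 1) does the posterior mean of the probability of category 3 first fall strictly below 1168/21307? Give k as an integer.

k = 3

obs 1: x=2 → posterior Dirichlet(5, 9/2, 8, 4/3, 4)
obs 2: x=0 → posterior Dirichlet(6, 9/2, 8, 4/3, 4)
obs 3: x=4 → posterior Dirichlet(6, 9/2, 8, 4/3, 5)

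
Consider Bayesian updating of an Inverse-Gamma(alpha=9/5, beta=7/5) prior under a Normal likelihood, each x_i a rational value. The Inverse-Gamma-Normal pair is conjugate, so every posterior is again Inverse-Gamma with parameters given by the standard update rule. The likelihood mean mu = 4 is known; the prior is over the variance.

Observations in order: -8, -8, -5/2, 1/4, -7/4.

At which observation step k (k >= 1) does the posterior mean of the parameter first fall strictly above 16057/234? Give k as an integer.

obs 1: x=-8 → posterior Inverse-Gamma(23/10, 367/5)
obs 2: x=-8 → posterior Inverse-Gamma(14/5, 727/5)
obs 3: x=-5/2 → posterior Inverse-Gamma(33/10, 6661/40)
obs 4: x=1/4 → posterior Inverse-Gamma(19/5, 27769/160)
obs 5: x=-7/4 → posterior Inverse-Gamma(43/10, 15207/80)

k = 2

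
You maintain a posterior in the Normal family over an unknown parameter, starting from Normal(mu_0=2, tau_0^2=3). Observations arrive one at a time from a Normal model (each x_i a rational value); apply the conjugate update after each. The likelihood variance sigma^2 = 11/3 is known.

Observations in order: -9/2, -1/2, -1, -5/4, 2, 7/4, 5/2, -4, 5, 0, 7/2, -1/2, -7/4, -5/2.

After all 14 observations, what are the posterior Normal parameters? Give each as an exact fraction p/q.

mu_0=43/548, tau_0^2=33/137

obs 1: x=-9/2 → posterior Normal(-37/40, 33/20)
obs 2: x=-1/2 → posterior Normal(-23/29, 33/29)
obs 3: x=-1 → posterior Normal(-16/19, 33/38)
obs 4: x=-5/4 → posterior Normal(-173/188, 33/47)
obs 5: x=2 → posterior Normal(-101/224, 33/56)
obs 6: x=7/4 → posterior Normal(-19/130, 33/65)
obs 7: x=5/2 → posterior Normal(13/74, 33/74)
obs 8: x=-4 → posterior Normal(-23/83, 33/83)
obs 9: x=5 → posterior Normal(11/46, 33/92)
obs 10: x=0 → posterior Normal(22/101, 33/101)
obs 11: x=7/2 → posterior Normal(107/220, 3/10)
obs 12: x=-1/2 → posterior Normal(7/17, 33/119)
obs 13: x=-7/4 → posterior Normal(133/512, 33/128)
obs 14: x=-5/2 → posterior Normal(43/548, 33/137)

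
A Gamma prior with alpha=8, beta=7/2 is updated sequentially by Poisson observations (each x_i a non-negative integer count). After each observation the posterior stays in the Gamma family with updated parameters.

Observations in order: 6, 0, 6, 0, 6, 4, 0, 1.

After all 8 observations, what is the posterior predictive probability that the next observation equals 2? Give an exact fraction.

3244177324037818997528944141197962925906824768/13552527156068805425093160010874271392822265625

obs 1: x=6 → posterior Gamma(14, 9/2)
obs 2: x=0 → posterior Gamma(14, 11/2)
obs 3: x=6 → posterior Gamma(20, 13/2)
obs 4: x=0 → posterior Gamma(20, 15/2)
obs 5: x=6 → posterior Gamma(26, 17/2)
obs 6: x=4 → posterior Gamma(30, 19/2)
obs 7: x=0 → posterior Gamma(30, 21/2)
obs 8: x=1 → posterior Gamma(31, 23/2)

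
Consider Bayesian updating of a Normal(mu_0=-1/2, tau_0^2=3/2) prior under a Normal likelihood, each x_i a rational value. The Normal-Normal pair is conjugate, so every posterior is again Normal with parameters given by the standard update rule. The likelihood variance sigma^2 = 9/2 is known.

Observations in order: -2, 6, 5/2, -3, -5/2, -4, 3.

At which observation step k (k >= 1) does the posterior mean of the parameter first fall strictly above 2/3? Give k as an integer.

obs 1: x=-2 → posterior Normal(-7/8, 9/8)
obs 2: x=6 → posterior Normal(1/2, 9/10)
obs 3: x=5/2 → posterior Normal(5/6, 3/4)
obs 4: x=-3 → posterior Normal(2/7, 9/14)
obs 5: x=-5/2 → posterior Normal(-1/16, 9/16)
obs 6: x=-4 → posterior Normal(-1/2, 1/2)
obs 7: x=3 → posterior Normal(-3/20, 9/20)

k = 3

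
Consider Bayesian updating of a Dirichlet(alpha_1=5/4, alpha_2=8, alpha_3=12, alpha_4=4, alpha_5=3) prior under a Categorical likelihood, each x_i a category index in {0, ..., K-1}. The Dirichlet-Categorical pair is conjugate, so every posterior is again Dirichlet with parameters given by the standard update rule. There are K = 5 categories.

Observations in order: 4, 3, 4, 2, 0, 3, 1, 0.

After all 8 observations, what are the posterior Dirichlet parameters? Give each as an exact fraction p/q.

alpha_1=13/4, alpha_2=9, alpha_3=13, alpha_4=6, alpha_5=5

obs 1: x=4 → posterior Dirichlet(5/4, 8, 12, 4, 4)
obs 2: x=3 → posterior Dirichlet(5/4, 8, 12, 5, 4)
obs 3: x=4 → posterior Dirichlet(5/4, 8, 12, 5, 5)
obs 4: x=2 → posterior Dirichlet(5/4, 8, 13, 5, 5)
obs 5: x=0 → posterior Dirichlet(9/4, 8, 13, 5, 5)
obs 6: x=3 → posterior Dirichlet(9/4, 8, 13, 6, 5)
obs 7: x=1 → posterior Dirichlet(9/4, 9, 13, 6, 5)
obs 8: x=0 → posterior Dirichlet(13/4, 9, 13, 6, 5)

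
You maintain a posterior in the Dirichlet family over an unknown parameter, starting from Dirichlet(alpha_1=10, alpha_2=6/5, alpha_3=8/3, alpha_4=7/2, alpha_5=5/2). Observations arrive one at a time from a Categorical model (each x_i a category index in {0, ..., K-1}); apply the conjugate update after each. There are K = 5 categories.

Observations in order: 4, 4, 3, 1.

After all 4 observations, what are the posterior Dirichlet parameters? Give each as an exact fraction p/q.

alpha_1=10, alpha_2=11/5, alpha_3=8/3, alpha_4=9/2, alpha_5=9/2

obs 1: x=4 → posterior Dirichlet(10, 6/5, 8/3, 7/2, 7/2)
obs 2: x=4 → posterior Dirichlet(10, 6/5, 8/3, 7/2, 9/2)
obs 3: x=3 → posterior Dirichlet(10, 6/5, 8/3, 9/2, 9/2)
obs 4: x=1 → posterior Dirichlet(10, 11/5, 8/3, 9/2, 9/2)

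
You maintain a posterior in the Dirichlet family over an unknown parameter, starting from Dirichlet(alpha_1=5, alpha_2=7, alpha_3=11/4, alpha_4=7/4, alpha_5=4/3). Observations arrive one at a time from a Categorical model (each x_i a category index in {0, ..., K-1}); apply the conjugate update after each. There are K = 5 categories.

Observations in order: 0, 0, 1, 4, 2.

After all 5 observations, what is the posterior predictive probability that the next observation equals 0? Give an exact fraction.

obs 1: x=0 → posterior Dirichlet(6, 7, 11/4, 7/4, 4/3)
obs 2: x=0 → posterior Dirichlet(7, 7, 11/4, 7/4, 4/3)
obs 3: x=1 → posterior Dirichlet(7, 8, 11/4, 7/4, 4/3)
obs 4: x=4 → posterior Dirichlet(7, 8, 11/4, 7/4, 7/3)
obs 5: x=2 → posterior Dirichlet(7, 8, 15/4, 7/4, 7/3)

42/137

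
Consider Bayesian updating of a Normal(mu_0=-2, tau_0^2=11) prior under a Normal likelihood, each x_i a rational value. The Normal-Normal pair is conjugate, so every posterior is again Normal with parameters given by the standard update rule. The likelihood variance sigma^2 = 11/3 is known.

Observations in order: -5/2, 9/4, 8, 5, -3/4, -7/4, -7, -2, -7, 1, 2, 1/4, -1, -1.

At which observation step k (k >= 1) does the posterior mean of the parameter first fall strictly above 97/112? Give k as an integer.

obs 1: x=-5/2 → posterior Normal(-19/8, 11/4)
obs 2: x=9/4 → posterior Normal(-11/28, 11/7)
obs 3: x=8 → posterior Normal(17/8, 11/10)
obs 4: x=5 → posterior Normal(145/52, 11/13)
obs 5: x=-3/4 → posterior Normal(17/8, 11/16)
obs 6: x=-7/4 → posterior Normal(115/76, 11/19)
obs 7: x=-7 → posterior Normal(31/88, 1/2)
obs 8: x=-2 → posterior Normal(7/100, 11/25)
obs 9: x=-7 → posterior Normal(-11/16, 11/28)
obs 10: x=1 → posterior Normal(-65/124, 11/31)
obs 11: x=2 → posterior Normal(-41/136, 11/34)
obs 12: x=1/4 → posterior Normal(-19/74, 11/37)
obs 13: x=-1 → posterior Normal(-5/16, 11/40)
obs 14: x=-1 → posterior Normal(-31/86, 11/43)

k = 3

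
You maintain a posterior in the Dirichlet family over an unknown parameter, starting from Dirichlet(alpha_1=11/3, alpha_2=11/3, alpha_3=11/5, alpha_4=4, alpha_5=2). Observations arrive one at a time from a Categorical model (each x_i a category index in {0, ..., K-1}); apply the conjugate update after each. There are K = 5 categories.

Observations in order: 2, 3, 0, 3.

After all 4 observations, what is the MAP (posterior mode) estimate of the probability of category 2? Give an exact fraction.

obs 1: x=2 → posterior Dirichlet(11/3, 11/3, 16/5, 4, 2)
obs 2: x=3 → posterior Dirichlet(11/3, 11/3, 16/5, 5, 2)
obs 3: x=0 → posterior Dirichlet(14/3, 11/3, 16/5, 5, 2)
obs 4: x=3 → posterior Dirichlet(14/3, 11/3, 16/5, 6, 2)

33/218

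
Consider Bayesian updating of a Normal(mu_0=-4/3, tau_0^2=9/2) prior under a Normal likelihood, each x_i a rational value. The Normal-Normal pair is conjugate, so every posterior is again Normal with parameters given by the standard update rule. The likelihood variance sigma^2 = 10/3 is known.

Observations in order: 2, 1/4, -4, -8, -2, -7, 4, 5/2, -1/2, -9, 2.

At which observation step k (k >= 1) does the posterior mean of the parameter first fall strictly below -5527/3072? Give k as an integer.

obs 1: x=2 → posterior Normal(82/141, 90/47)
obs 2: x=1/4 → posterior Normal(409/888, 45/37)
obs 3: x=-4 → posterior Normal(-887/1212, 90/101)
obs 4: x=-8 → posterior Normal(-3479/1536, 45/64)
obs 5: x=-2 → posterior Normal(-4127/1860, 18/31)
obs 6: x=-7 → posterior Normal(-6395/2184, 45/91)
obs 7: x=4 → posterior Normal(-5099/2508, 90/209)
obs 8: x=5/2 → posterior Normal(-4289/2832, 45/118)
obs 9: x=-1/2 → posterior Normal(-4451/3156, 90/263)
obs 10: x=-9 → posterior Normal(-7367/3480, 9/29)
obs 11: x=2 → posterior Normal(-6719/3804, 90/317)

k = 4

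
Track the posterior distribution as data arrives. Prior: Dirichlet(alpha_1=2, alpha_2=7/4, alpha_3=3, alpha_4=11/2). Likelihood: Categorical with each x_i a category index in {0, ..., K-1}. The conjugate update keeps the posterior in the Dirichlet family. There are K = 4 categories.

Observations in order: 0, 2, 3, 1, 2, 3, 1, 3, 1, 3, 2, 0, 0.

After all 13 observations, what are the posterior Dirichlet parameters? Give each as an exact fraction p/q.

alpha_1=5, alpha_2=19/4, alpha_3=6, alpha_4=19/2

obs 1: x=0 → posterior Dirichlet(3, 7/4, 3, 11/2)
obs 2: x=2 → posterior Dirichlet(3, 7/4, 4, 11/2)
obs 3: x=3 → posterior Dirichlet(3, 7/4, 4, 13/2)
obs 4: x=1 → posterior Dirichlet(3, 11/4, 4, 13/2)
obs 5: x=2 → posterior Dirichlet(3, 11/4, 5, 13/2)
obs 6: x=3 → posterior Dirichlet(3, 11/4, 5, 15/2)
obs 7: x=1 → posterior Dirichlet(3, 15/4, 5, 15/2)
obs 8: x=3 → posterior Dirichlet(3, 15/4, 5, 17/2)
obs 9: x=1 → posterior Dirichlet(3, 19/4, 5, 17/2)
obs 10: x=3 → posterior Dirichlet(3, 19/4, 5, 19/2)
obs 11: x=2 → posterior Dirichlet(3, 19/4, 6, 19/2)
obs 12: x=0 → posterior Dirichlet(4, 19/4, 6, 19/2)
obs 13: x=0 → posterior Dirichlet(5, 19/4, 6, 19/2)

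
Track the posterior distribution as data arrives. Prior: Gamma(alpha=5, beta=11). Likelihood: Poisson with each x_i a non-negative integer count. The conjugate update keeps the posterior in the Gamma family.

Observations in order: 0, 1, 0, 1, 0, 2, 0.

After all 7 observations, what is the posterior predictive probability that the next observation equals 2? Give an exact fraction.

obs 1: x=0 → posterior Gamma(5, 12)
obs 2: x=1 → posterior Gamma(6, 13)
obs 3: x=0 → posterior Gamma(6, 14)
obs 4: x=1 → posterior Gamma(7, 15)
obs 5: x=0 → posterior Gamma(7, 16)
obs 6: x=2 → posterior Gamma(9, 17)
obs 7: x=0 → posterior Gamma(9, 18)

8926168066560/116490258898219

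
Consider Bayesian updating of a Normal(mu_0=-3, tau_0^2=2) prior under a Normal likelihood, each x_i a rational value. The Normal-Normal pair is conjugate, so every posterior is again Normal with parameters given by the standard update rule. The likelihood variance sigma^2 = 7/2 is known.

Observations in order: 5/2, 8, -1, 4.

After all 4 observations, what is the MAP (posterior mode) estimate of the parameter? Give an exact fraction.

obs 1: x=5/2 → posterior Normal(-1, 14/11)
obs 2: x=8 → posterior Normal(7/5, 14/15)
obs 3: x=-1 → posterior Normal(17/19, 14/19)
obs 4: x=4 → posterior Normal(33/23, 14/23)

33/23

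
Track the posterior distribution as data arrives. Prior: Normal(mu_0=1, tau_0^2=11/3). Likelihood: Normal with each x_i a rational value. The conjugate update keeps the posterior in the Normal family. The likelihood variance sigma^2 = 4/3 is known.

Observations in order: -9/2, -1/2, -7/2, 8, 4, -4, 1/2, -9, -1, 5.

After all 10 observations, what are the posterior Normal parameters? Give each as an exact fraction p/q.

obs 1: x=-9/2 → posterior Normal(-91/30, 44/45)
obs 2: x=-1/2 → posterior Normal(-51/26, 22/39)
obs 3: x=-7/2 → posterior Normal(-179/74, 44/111)
obs 4: x=8 → posterior Normal(-1/32, 11/36)
obs 5: x=4 → posterior Normal(85/118, 44/177)
obs 6: x=-4 → posterior Normal(-3/140, 22/105)
obs 7: x=1/2 → posterior Normal(4/81, 44/243)
obs 8: x=-9 → posterior Normal(-95/92, 11/69)
obs 9: x=-1 → posterior Normal(-106/103, 44/309)
obs 10: x=5 → posterior Normal(-17/38, 22/171)

mu_0=-17/38, tau_0^2=22/171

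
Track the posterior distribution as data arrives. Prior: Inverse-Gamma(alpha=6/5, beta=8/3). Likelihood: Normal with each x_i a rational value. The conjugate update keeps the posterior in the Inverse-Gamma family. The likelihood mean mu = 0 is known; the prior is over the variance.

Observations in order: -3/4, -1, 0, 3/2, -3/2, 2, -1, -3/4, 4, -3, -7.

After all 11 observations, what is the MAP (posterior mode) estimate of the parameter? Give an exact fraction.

obs 1: x=-3/4 → posterior Inverse-Gamma(17/10, 283/96)
obs 2: x=-1 → posterior Inverse-Gamma(11/5, 331/96)
obs 3: x=0 → posterior Inverse-Gamma(27/10, 331/96)
obs 4: x=3/2 → posterior Inverse-Gamma(16/5, 439/96)
obs 5: x=-3/2 → posterior Inverse-Gamma(37/10, 547/96)
obs 6: x=2 → posterior Inverse-Gamma(21/5, 739/96)
obs 7: x=-1 → posterior Inverse-Gamma(47/10, 787/96)
obs 8: x=-3/4 → posterior Inverse-Gamma(26/5, 407/48)
obs 9: x=4 → posterior Inverse-Gamma(57/10, 791/48)
obs 10: x=-3 → posterior Inverse-Gamma(31/5, 1007/48)
obs 11: x=-7 → posterior Inverse-Gamma(67/10, 2183/48)

10915/1848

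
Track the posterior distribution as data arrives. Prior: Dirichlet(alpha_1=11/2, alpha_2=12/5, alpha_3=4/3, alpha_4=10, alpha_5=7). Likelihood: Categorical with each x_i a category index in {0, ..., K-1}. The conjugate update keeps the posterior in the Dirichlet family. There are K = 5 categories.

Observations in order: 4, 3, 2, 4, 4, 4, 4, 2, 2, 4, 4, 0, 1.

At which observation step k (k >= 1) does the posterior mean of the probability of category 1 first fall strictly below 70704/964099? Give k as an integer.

obs 1: x=4 → posterior Dirichlet(11/2, 12/5, 4/3, 10, 8)
obs 2: x=3 → posterior Dirichlet(11/2, 12/5, 4/3, 11, 8)
obs 3: x=2 → posterior Dirichlet(11/2, 12/5, 7/3, 11, 8)
obs 4: x=4 → posterior Dirichlet(11/2, 12/5, 7/3, 11, 9)
obs 5: x=4 → posterior Dirichlet(11/2, 12/5, 7/3, 11, 10)
obs 6: x=4 → posterior Dirichlet(11/2, 12/5, 7/3, 11, 11)
obs 7: x=4 → posterior Dirichlet(11/2, 12/5, 7/3, 11, 12)
obs 8: x=2 → posterior Dirichlet(11/2, 12/5, 10/3, 11, 12)
obs 9: x=2 → posterior Dirichlet(11/2, 12/5, 13/3, 11, 12)
obs 10: x=4 → posterior Dirichlet(11/2, 12/5, 13/3, 11, 13)
obs 11: x=4 → posterior Dirichlet(11/2, 12/5, 13/3, 11, 14)
obs 12: x=0 → posterior Dirichlet(13/2, 12/5, 13/3, 11, 14)
obs 13: x=1 → posterior Dirichlet(13/2, 17/5, 13/3, 11, 14)

k = 7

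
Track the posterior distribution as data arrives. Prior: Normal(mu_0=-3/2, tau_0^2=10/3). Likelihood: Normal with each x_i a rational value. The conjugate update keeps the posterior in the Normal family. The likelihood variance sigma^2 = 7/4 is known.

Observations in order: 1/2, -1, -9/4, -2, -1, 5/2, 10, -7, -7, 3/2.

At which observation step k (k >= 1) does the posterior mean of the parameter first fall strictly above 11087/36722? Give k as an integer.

obs 1: x=1/2 → posterior Normal(-23/122, 70/61)
obs 2: x=-1 → posterior Normal(-103/202, 70/101)
obs 3: x=-9/4 → posterior Normal(-283/282, 70/141)
obs 4: x=-2 → posterior Normal(-443/362, 70/181)
obs 5: x=-1 → posterior Normal(-523/442, 70/221)
obs 6: x=5/2 → posterior Normal(-323/522, 70/261)
obs 7: x=10 → posterior Normal(477/602, 10/43)
obs 8: x=-7 → posterior Normal(-83/682, 70/341)
obs 9: x=-7 → posterior Normal(-643/762, 70/381)
obs 10: x=3/2 → posterior Normal(-523/842, 70/421)

k = 7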